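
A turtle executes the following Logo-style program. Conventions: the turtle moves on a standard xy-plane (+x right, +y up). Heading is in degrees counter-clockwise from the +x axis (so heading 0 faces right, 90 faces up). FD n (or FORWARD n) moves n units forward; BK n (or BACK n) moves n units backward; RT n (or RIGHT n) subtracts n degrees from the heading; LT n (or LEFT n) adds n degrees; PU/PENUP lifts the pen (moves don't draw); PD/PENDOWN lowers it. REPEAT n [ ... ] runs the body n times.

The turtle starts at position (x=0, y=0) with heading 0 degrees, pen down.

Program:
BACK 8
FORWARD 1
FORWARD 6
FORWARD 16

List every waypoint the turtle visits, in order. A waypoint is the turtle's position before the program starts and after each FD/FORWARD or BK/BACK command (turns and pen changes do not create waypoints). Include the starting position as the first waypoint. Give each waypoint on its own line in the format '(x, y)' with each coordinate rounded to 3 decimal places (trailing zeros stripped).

Executing turtle program step by step:
Start: pos=(0,0), heading=0, pen down
BK 8: (0,0) -> (-8,0) [heading=0, draw]
FD 1: (-8,0) -> (-7,0) [heading=0, draw]
FD 6: (-7,0) -> (-1,0) [heading=0, draw]
FD 16: (-1,0) -> (15,0) [heading=0, draw]
Final: pos=(15,0), heading=0, 4 segment(s) drawn
Waypoints (5 total):
(0, 0)
(-8, 0)
(-7, 0)
(-1, 0)
(15, 0)

Answer: (0, 0)
(-8, 0)
(-7, 0)
(-1, 0)
(15, 0)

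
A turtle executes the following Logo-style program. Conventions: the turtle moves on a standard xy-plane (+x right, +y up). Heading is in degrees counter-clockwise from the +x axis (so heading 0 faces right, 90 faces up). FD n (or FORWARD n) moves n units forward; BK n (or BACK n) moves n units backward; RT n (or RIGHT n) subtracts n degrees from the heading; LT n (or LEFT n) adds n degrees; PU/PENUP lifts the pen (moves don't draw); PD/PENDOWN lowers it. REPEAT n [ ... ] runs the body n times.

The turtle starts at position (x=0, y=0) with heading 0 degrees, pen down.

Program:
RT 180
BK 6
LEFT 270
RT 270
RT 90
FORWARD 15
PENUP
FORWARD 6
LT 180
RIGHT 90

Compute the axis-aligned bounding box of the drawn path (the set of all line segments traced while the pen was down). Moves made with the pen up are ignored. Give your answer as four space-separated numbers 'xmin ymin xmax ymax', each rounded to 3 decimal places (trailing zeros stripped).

Executing turtle program step by step:
Start: pos=(0,0), heading=0, pen down
RT 180: heading 0 -> 180
BK 6: (0,0) -> (6,0) [heading=180, draw]
LT 270: heading 180 -> 90
RT 270: heading 90 -> 180
RT 90: heading 180 -> 90
FD 15: (6,0) -> (6,15) [heading=90, draw]
PU: pen up
FD 6: (6,15) -> (6,21) [heading=90, move]
LT 180: heading 90 -> 270
RT 90: heading 270 -> 180
Final: pos=(6,21), heading=180, 2 segment(s) drawn

Segment endpoints: x in {0, 6, 6}, y in {0, 0, 15}
xmin=0, ymin=0, xmax=6, ymax=15

Answer: 0 0 6 15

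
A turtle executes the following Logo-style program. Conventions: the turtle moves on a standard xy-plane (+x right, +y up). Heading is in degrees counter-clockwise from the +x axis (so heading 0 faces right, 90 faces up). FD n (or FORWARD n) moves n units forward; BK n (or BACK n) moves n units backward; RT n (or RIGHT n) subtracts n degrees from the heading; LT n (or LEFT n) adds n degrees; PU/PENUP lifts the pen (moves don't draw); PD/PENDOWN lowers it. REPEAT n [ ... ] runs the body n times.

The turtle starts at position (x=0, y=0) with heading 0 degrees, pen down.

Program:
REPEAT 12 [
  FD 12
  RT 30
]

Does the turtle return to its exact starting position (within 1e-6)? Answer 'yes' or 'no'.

Executing turtle program step by step:
Start: pos=(0,0), heading=0, pen down
REPEAT 12 [
  -- iteration 1/12 --
  FD 12: (0,0) -> (12,0) [heading=0, draw]
  RT 30: heading 0 -> 330
  -- iteration 2/12 --
  FD 12: (12,0) -> (22.392,-6) [heading=330, draw]
  RT 30: heading 330 -> 300
  -- iteration 3/12 --
  FD 12: (22.392,-6) -> (28.392,-16.392) [heading=300, draw]
  RT 30: heading 300 -> 270
  -- iteration 4/12 --
  FD 12: (28.392,-16.392) -> (28.392,-28.392) [heading=270, draw]
  RT 30: heading 270 -> 240
  -- iteration 5/12 --
  FD 12: (28.392,-28.392) -> (22.392,-38.785) [heading=240, draw]
  RT 30: heading 240 -> 210
  -- iteration 6/12 --
  FD 12: (22.392,-38.785) -> (12,-44.785) [heading=210, draw]
  RT 30: heading 210 -> 180
  -- iteration 7/12 --
  FD 12: (12,-44.785) -> (0,-44.785) [heading=180, draw]
  RT 30: heading 180 -> 150
  -- iteration 8/12 --
  FD 12: (0,-44.785) -> (-10.392,-38.785) [heading=150, draw]
  RT 30: heading 150 -> 120
  -- iteration 9/12 --
  FD 12: (-10.392,-38.785) -> (-16.392,-28.392) [heading=120, draw]
  RT 30: heading 120 -> 90
  -- iteration 10/12 --
  FD 12: (-16.392,-28.392) -> (-16.392,-16.392) [heading=90, draw]
  RT 30: heading 90 -> 60
  -- iteration 11/12 --
  FD 12: (-16.392,-16.392) -> (-10.392,-6) [heading=60, draw]
  RT 30: heading 60 -> 30
  -- iteration 12/12 --
  FD 12: (-10.392,-6) -> (0,0) [heading=30, draw]
  RT 30: heading 30 -> 0
]
Final: pos=(0,0), heading=0, 12 segment(s) drawn

Start position: (0, 0)
Final position: (0, 0)
Distance = 0; < 1e-6 -> CLOSED

Answer: yes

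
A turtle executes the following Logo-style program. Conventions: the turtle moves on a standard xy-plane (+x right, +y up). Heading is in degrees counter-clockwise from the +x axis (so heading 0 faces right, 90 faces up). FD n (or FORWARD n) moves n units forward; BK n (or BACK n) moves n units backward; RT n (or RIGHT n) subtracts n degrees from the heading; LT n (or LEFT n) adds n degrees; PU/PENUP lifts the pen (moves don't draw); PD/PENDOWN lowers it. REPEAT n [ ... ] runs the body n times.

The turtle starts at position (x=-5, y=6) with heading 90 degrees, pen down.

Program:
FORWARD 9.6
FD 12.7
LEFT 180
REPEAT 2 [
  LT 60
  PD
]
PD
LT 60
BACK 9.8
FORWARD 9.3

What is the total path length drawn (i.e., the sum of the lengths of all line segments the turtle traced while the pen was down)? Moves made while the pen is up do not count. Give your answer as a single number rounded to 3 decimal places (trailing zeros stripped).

Answer: 41.4

Derivation:
Executing turtle program step by step:
Start: pos=(-5,6), heading=90, pen down
FD 9.6: (-5,6) -> (-5,15.6) [heading=90, draw]
FD 12.7: (-5,15.6) -> (-5,28.3) [heading=90, draw]
LT 180: heading 90 -> 270
REPEAT 2 [
  -- iteration 1/2 --
  LT 60: heading 270 -> 330
  PD: pen down
  -- iteration 2/2 --
  LT 60: heading 330 -> 30
  PD: pen down
]
PD: pen down
LT 60: heading 30 -> 90
BK 9.8: (-5,28.3) -> (-5,18.5) [heading=90, draw]
FD 9.3: (-5,18.5) -> (-5,27.8) [heading=90, draw]
Final: pos=(-5,27.8), heading=90, 4 segment(s) drawn

Segment lengths:
  seg 1: (-5,6) -> (-5,15.6), length = 9.6
  seg 2: (-5,15.6) -> (-5,28.3), length = 12.7
  seg 3: (-5,28.3) -> (-5,18.5), length = 9.8
  seg 4: (-5,18.5) -> (-5,27.8), length = 9.3
Total = 41.4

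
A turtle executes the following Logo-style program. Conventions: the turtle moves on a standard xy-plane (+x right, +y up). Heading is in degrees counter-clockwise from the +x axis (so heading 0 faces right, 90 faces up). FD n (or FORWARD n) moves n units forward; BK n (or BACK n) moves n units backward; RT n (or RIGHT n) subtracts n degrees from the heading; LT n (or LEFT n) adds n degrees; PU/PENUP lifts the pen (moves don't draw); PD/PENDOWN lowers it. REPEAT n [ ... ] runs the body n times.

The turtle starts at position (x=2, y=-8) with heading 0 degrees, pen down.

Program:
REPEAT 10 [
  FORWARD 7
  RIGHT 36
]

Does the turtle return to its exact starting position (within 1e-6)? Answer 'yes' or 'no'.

Executing turtle program step by step:
Start: pos=(2,-8), heading=0, pen down
REPEAT 10 [
  -- iteration 1/10 --
  FD 7: (2,-8) -> (9,-8) [heading=0, draw]
  RT 36: heading 0 -> 324
  -- iteration 2/10 --
  FD 7: (9,-8) -> (14.663,-12.114) [heading=324, draw]
  RT 36: heading 324 -> 288
  -- iteration 3/10 --
  FD 7: (14.663,-12.114) -> (16.826,-18.772) [heading=288, draw]
  RT 36: heading 288 -> 252
  -- iteration 4/10 --
  FD 7: (16.826,-18.772) -> (14.663,-25.429) [heading=252, draw]
  RT 36: heading 252 -> 216
  -- iteration 5/10 --
  FD 7: (14.663,-25.429) -> (9,-29.544) [heading=216, draw]
  RT 36: heading 216 -> 180
  -- iteration 6/10 --
  FD 7: (9,-29.544) -> (2,-29.544) [heading=180, draw]
  RT 36: heading 180 -> 144
  -- iteration 7/10 --
  FD 7: (2,-29.544) -> (-3.663,-25.429) [heading=144, draw]
  RT 36: heading 144 -> 108
  -- iteration 8/10 --
  FD 7: (-3.663,-25.429) -> (-5.826,-18.772) [heading=108, draw]
  RT 36: heading 108 -> 72
  -- iteration 9/10 --
  FD 7: (-5.826,-18.772) -> (-3.663,-12.114) [heading=72, draw]
  RT 36: heading 72 -> 36
  -- iteration 10/10 --
  FD 7: (-3.663,-12.114) -> (2,-8) [heading=36, draw]
  RT 36: heading 36 -> 0
]
Final: pos=(2,-8), heading=0, 10 segment(s) drawn

Start position: (2, -8)
Final position: (2, -8)
Distance = 0; < 1e-6 -> CLOSED

Answer: yes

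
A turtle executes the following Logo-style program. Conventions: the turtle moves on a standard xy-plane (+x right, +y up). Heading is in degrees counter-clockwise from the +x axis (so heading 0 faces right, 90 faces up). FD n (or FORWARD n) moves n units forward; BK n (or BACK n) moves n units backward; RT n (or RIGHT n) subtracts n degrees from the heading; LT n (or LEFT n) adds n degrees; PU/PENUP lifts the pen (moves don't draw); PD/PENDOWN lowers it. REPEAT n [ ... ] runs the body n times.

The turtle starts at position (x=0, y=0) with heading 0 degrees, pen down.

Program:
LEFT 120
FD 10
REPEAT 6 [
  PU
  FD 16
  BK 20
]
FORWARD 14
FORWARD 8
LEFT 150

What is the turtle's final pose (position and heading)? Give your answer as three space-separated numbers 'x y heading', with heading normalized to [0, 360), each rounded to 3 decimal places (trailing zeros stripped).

Answer: -4 6.928 270

Derivation:
Executing turtle program step by step:
Start: pos=(0,0), heading=0, pen down
LT 120: heading 0 -> 120
FD 10: (0,0) -> (-5,8.66) [heading=120, draw]
REPEAT 6 [
  -- iteration 1/6 --
  PU: pen up
  FD 16: (-5,8.66) -> (-13,22.517) [heading=120, move]
  BK 20: (-13,22.517) -> (-3,5.196) [heading=120, move]
  -- iteration 2/6 --
  PU: pen up
  FD 16: (-3,5.196) -> (-11,19.053) [heading=120, move]
  BK 20: (-11,19.053) -> (-1,1.732) [heading=120, move]
  -- iteration 3/6 --
  PU: pen up
  FD 16: (-1,1.732) -> (-9,15.588) [heading=120, move]
  BK 20: (-9,15.588) -> (1,-1.732) [heading=120, move]
  -- iteration 4/6 --
  PU: pen up
  FD 16: (1,-1.732) -> (-7,12.124) [heading=120, move]
  BK 20: (-7,12.124) -> (3,-5.196) [heading=120, move]
  -- iteration 5/6 --
  PU: pen up
  FD 16: (3,-5.196) -> (-5,8.66) [heading=120, move]
  BK 20: (-5,8.66) -> (5,-8.66) [heading=120, move]
  -- iteration 6/6 --
  PU: pen up
  FD 16: (5,-8.66) -> (-3,5.196) [heading=120, move]
  BK 20: (-3,5.196) -> (7,-12.124) [heading=120, move]
]
FD 14: (7,-12.124) -> (0,0) [heading=120, move]
FD 8: (0,0) -> (-4,6.928) [heading=120, move]
LT 150: heading 120 -> 270
Final: pos=(-4,6.928), heading=270, 1 segment(s) drawn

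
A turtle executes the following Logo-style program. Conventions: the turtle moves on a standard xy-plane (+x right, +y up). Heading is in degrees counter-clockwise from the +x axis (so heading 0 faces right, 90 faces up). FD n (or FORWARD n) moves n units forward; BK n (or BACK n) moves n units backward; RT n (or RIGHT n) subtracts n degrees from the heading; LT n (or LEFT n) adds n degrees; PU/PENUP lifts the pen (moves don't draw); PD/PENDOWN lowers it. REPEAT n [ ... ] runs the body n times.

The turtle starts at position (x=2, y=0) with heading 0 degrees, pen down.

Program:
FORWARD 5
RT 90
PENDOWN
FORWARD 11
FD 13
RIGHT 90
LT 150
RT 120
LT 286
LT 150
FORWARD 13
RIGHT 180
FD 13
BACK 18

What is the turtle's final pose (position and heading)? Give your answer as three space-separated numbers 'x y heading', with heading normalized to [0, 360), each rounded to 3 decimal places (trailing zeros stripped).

Answer: 11.961 -41.303 106

Derivation:
Executing turtle program step by step:
Start: pos=(2,0), heading=0, pen down
FD 5: (2,0) -> (7,0) [heading=0, draw]
RT 90: heading 0 -> 270
PD: pen down
FD 11: (7,0) -> (7,-11) [heading=270, draw]
FD 13: (7,-11) -> (7,-24) [heading=270, draw]
RT 90: heading 270 -> 180
LT 150: heading 180 -> 330
RT 120: heading 330 -> 210
LT 286: heading 210 -> 136
LT 150: heading 136 -> 286
FD 13: (7,-24) -> (10.583,-36.496) [heading=286, draw]
RT 180: heading 286 -> 106
FD 13: (10.583,-36.496) -> (7,-24) [heading=106, draw]
BK 18: (7,-24) -> (11.961,-41.303) [heading=106, draw]
Final: pos=(11.961,-41.303), heading=106, 6 segment(s) drawn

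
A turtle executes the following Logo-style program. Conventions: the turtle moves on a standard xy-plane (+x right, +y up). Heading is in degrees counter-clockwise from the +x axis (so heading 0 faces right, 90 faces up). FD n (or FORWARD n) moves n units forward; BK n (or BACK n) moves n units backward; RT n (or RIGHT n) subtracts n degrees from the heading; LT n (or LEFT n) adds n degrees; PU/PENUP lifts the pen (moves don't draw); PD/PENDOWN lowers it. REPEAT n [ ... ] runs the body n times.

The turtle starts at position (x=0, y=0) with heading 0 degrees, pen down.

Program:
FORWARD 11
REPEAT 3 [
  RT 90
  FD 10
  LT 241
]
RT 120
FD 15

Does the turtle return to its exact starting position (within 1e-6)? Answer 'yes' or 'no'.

Answer: no

Derivation:
Executing turtle program step by step:
Start: pos=(0,0), heading=0, pen down
FD 11: (0,0) -> (11,0) [heading=0, draw]
REPEAT 3 [
  -- iteration 1/3 --
  RT 90: heading 0 -> 270
  FD 10: (11,0) -> (11,-10) [heading=270, draw]
  LT 241: heading 270 -> 151
  -- iteration 2/3 --
  RT 90: heading 151 -> 61
  FD 10: (11,-10) -> (15.848,-1.254) [heading=61, draw]
  LT 241: heading 61 -> 302
  -- iteration 3/3 --
  RT 90: heading 302 -> 212
  FD 10: (15.848,-1.254) -> (7.368,-6.553) [heading=212, draw]
  LT 241: heading 212 -> 93
]
RT 120: heading 93 -> 333
FD 15: (7.368,-6.553) -> (20.733,-13.363) [heading=333, draw]
Final: pos=(20.733,-13.363), heading=333, 5 segment(s) drawn

Start position: (0, 0)
Final position: (20.733, -13.363)
Distance = 24.666; >= 1e-6 -> NOT closed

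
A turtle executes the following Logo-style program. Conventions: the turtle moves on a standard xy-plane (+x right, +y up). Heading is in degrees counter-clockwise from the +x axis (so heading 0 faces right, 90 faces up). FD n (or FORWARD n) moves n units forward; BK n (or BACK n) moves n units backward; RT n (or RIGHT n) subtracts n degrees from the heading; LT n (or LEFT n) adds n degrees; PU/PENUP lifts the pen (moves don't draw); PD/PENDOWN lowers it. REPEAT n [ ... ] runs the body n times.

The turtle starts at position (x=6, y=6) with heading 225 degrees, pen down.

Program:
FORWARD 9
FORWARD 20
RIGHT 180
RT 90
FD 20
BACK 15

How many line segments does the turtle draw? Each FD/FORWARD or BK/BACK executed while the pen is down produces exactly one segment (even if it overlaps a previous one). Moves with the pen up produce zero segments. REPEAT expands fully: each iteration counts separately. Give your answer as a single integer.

Executing turtle program step by step:
Start: pos=(6,6), heading=225, pen down
FD 9: (6,6) -> (-0.364,-0.364) [heading=225, draw]
FD 20: (-0.364,-0.364) -> (-14.506,-14.506) [heading=225, draw]
RT 180: heading 225 -> 45
RT 90: heading 45 -> 315
FD 20: (-14.506,-14.506) -> (-0.364,-28.648) [heading=315, draw]
BK 15: (-0.364,-28.648) -> (-10.971,-18.042) [heading=315, draw]
Final: pos=(-10.971,-18.042), heading=315, 4 segment(s) drawn
Segments drawn: 4

Answer: 4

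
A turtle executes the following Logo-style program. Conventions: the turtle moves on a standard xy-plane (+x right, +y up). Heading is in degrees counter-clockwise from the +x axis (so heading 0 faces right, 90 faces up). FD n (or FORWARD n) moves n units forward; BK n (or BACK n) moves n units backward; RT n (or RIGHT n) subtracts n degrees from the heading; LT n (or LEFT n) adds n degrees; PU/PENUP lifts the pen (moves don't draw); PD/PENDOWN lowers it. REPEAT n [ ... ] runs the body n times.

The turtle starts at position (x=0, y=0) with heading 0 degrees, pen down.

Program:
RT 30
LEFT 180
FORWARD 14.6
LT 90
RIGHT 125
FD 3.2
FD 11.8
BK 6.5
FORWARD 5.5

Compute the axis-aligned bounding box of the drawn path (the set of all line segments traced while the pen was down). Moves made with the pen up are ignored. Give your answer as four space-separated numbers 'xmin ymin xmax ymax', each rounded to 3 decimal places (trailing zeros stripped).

Executing turtle program step by step:
Start: pos=(0,0), heading=0, pen down
RT 30: heading 0 -> 330
LT 180: heading 330 -> 150
FD 14.6: (0,0) -> (-12.644,7.3) [heading=150, draw]
LT 90: heading 150 -> 240
RT 125: heading 240 -> 115
FD 3.2: (-12.644,7.3) -> (-13.996,10.2) [heading=115, draw]
FD 11.8: (-13.996,10.2) -> (-18.983,20.895) [heading=115, draw]
BK 6.5: (-18.983,20.895) -> (-16.236,15.004) [heading=115, draw]
FD 5.5: (-16.236,15.004) -> (-18.561,19.988) [heading=115, draw]
Final: pos=(-18.561,19.988), heading=115, 5 segment(s) drawn

Segment endpoints: x in {-18.983, -18.561, -16.236, -13.996, -12.644, 0}, y in {0, 7.3, 10.2, 15.004, 19.988, 20.895}
xmin=-18.983, ymin=0, xmax=0, ymax=20.895

Answer: -18.983 0 0 20.895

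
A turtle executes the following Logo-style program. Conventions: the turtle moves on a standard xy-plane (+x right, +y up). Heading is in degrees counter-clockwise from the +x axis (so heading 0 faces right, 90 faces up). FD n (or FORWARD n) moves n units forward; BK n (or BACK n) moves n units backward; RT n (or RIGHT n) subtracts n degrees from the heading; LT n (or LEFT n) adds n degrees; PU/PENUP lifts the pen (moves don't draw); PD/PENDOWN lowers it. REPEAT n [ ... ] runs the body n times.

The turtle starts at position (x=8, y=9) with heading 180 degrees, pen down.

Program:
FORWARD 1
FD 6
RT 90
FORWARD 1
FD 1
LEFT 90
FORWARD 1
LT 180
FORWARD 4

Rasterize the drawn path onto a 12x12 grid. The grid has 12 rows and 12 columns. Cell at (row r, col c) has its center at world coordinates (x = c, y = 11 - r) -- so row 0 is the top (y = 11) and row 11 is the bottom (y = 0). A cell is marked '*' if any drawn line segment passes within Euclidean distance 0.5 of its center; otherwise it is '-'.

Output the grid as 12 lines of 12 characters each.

Answer: *****-------
-*----------
-********---
------------
------------
------------
------------
------------
------------
------------
------------
------------

Derivation:
Segment 0: (8,9) -> (7,9)
Segment 1: (7,9) -> (1,9)
Segment 2: (1,9) -> (1,10)
Segment 3: (1,10) -> (1,11)
Segment 4: (1,11) -> (0,11)
Segment 5: (0,11) -> (4,11)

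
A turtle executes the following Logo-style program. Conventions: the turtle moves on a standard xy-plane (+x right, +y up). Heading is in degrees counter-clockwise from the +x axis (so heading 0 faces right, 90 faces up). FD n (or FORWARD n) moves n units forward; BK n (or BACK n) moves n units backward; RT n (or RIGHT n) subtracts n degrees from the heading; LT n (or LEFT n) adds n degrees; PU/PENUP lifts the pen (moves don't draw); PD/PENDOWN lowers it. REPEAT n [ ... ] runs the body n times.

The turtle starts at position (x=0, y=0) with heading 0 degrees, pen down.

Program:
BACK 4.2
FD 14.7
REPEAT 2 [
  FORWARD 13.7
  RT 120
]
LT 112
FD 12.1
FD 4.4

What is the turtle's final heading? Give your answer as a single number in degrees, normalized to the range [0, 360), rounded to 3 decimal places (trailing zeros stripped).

Executing turtle program step by step:
Start: pos=(0,0), heading=0, pen down
BK 4.2: (0,0) -> (-4.2,0) [heading=0, draw]
FD 14.7: (-4.2,0) -> (10.5,0) [heading=0, draw]
REPEAT 2 [
  -- iteration 1/2 --
  FD 13.7: (10.5,0) -> (24.2,0) [heading=0, draw]
  RT 120: heading 0 -> 240
  -- iteration 2/2 --
  FD 13.7: (24.2,0) -> (17.35,-11.865) [heading=240, draw]
  RT 120: heading 240 -> 120
]
LT 112: heading 120 -> 232
FD 12.1: (17.35,-11.865) -> (9.9,-21.399) [heading=232, draw]
FD 4.4: (9.9,-21.399) -> (7.192,-24.867) [heading=232, draw]
Final: pos=(7.192,-24.867), heading=232, 6 segment(s) drawn

Answer: 232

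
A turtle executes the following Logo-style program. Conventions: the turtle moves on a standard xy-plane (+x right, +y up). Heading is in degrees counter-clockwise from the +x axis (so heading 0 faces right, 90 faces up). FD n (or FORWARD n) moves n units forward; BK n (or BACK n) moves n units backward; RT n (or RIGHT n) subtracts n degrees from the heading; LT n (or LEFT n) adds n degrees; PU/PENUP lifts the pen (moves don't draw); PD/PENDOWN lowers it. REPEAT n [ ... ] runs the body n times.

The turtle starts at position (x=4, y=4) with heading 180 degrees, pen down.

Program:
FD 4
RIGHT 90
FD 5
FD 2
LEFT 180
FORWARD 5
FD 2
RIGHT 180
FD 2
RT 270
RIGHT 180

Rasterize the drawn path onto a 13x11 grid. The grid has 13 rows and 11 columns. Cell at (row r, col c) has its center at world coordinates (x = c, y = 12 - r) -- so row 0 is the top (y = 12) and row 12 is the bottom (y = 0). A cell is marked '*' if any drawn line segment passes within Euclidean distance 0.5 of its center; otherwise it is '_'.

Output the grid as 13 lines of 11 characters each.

Answer: ___________
*__________
*__________
*__________
*__________
*__________
*__________
*__________
*****______
___________
___________
___________
___________

Derivation:
Segment 0: (4,4) -> (0,4)
Segment 1: (0,4) -> (0,9)
Segment 2: (0,9) -> (0,11)
Segment 3: (0,11) -> (-0,6)
Segment 4: (-0,6) -> (-0,4)
Segment 5: (-0,4) -> (-0,6)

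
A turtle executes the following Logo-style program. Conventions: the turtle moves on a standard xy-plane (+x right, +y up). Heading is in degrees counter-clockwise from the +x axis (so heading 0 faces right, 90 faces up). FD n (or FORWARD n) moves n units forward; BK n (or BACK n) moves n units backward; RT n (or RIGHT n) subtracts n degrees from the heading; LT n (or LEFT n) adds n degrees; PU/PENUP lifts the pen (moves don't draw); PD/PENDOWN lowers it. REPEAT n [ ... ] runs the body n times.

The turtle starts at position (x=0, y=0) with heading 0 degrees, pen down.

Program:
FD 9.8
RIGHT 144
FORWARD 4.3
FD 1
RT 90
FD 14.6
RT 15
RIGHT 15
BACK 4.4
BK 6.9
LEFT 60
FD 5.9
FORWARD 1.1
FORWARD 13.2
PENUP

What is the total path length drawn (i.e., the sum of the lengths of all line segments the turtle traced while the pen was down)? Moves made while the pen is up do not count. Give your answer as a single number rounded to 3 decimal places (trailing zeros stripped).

Answer: 61.2

Derivation:
Executing turtle program step by step:
Start: pos=(0,0), heading=0, pen down
FD 9.8: (0,0) -> (9.8,0) [heading=0, draw]
RT 144: heading 0 -> 216
FD 4.3: (9.8,0) -> (6.321,-2.527) [heading=216, draw]
FD 1: (6.321,-2.527) -> (5.512,-3.115) [heading=216, draw]
RT 90: heading 216 -> 126
FD 14.6: (5.512,-3.115) -> (-3.069,8.696) [heading=126, draw]
RT 15: heading 126 -> 111
RT 15: heading 111 -> 96
BK 4.4: (-3.069,8.696) -> (-2.61,4.32) [heading=96, draw]
BK 6.9: (-2.61,4.32) -> (-1.888,-2.542) [heading=96, draw]
LT 60: heading 96 -> 156
FD 5.9: (-1.888,-2.542) -> (-7.278,-0.142) [heading=156, draw]
FD 1.1: (-7.278,-0.142) -> (-8.283,0.305) [heading=156, draw]
FD 13.2: (-8.283,0.305) -> (-20.342,5.674) [heading=156, draw]
PU: pen up
Final: pos=(-20.342,5.674), heading=156, 9 segment(s) drawn

Segment lengths:
  seg 1: (0,0) -> (9.8,0), length = 9.8
  seg 2: (9.8,0) -> (6.321,-2.527), length = 4.3
  seg 3: (6.321,-2.527) -> (5.512,-3.115), length = 1
  seg 4: (5.512,-3.115) -> (-3.069,8.696), length = 14.6
  seg 5: (-3.069,8.696) -> (-2.61,4.32), length = 4.4
  seg 6: (-2.61,4.32) -> (-1.888,-2.542), length = 6.9
  seg 7: (-1.888,-2.542) -> (-7.278,-0.142), length = 5.9
  seg 8: (-7.278,-0.142) -> (-8.283,0.305), length = 1.1
  seg 9: (-8.283,0.305) -> (-20.342,5.674), length = 13.2
Total = 61.2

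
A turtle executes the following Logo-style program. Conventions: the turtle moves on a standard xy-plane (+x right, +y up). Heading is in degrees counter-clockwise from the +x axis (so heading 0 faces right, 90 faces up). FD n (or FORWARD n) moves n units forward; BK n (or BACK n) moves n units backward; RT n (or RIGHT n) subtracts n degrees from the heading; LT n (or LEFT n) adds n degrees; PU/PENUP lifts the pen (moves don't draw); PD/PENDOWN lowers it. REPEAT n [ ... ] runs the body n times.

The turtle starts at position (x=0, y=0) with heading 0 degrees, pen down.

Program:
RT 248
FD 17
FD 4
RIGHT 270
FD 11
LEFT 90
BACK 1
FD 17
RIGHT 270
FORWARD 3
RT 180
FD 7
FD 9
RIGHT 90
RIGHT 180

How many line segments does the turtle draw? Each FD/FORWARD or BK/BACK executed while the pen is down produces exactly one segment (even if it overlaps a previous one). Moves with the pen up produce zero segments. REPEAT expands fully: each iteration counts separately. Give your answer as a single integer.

Executing turtle program step by step:
Start: pos=(0,0), heading=0, pen down
RT 248: heading 0 -> 112
FD 17: (0,0) -> (-6.368,15.762) [heading=112, draw]
FD 4: (-6.368,15.762) -> (-7.867,19.471) [heading=112, draw]
RT 270: heading 112 -> 202
FD 11: (-7.867,19.471) -> (-18.066,15.35) [heading=202, draw]
LT 90: heading 202 -> 292
BK 1: (-18.066,15.35) -> (-18.44,16.277) [heading=292, draw]
FD 17: (-18.44,16.277) -> (-12.072,0.515) [heading=292, draw]
RT 270: heading 292 -> 22
FD 3: (-12.072,0.515) -> (-9.291,1.639) [heading=22, draw]
RT 180: heading 22 -> 202
FD 7: (-9.291,1.639) -> (-15.781,-0.983) [heading=202, draw]
FD 9: (-15.781,-0.983) -> (-24.125,-4.355) [heading=202, draw]
RT 90: heading 202 -> 112
RT 180: heading 112 -> 292
Final: pos=(-24.125,-4.355), heading=292, 8 segment(s) drawn
Segments drawn: 8

Answer: 8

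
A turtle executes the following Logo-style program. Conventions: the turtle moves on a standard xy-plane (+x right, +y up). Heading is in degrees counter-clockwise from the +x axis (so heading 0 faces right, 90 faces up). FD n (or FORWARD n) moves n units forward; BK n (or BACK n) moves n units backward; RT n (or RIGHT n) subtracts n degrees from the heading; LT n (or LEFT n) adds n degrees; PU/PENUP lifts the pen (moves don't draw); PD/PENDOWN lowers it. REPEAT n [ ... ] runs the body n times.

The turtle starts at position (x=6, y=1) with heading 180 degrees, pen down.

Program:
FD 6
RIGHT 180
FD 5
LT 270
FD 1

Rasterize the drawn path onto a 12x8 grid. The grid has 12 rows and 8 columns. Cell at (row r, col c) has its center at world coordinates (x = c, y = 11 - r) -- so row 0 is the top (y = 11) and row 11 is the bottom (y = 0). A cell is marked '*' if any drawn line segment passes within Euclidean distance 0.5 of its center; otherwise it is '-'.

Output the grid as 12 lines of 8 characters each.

Answer: --------
--------
--------
--------
--------
--------
--------
--------
--------
--------
*******-
-----*--

Derivation:
Segment 0: (6,1) -> (0,1)
Segment 1: (0,1) -> (5,1)
Segment 2: (5,1) -> (5,0)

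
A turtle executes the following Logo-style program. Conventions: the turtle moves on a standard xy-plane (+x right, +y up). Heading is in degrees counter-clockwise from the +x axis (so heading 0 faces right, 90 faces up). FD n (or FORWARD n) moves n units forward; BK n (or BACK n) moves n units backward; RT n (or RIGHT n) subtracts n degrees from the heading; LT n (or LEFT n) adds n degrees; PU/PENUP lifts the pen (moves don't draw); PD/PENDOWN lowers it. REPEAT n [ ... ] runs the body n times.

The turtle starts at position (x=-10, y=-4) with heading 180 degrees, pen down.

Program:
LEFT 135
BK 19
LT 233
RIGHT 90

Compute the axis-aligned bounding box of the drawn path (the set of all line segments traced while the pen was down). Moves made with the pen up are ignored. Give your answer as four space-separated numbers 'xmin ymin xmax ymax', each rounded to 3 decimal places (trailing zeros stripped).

Executing turtle program step by step:
Start: pos=(-10,-4), heading=180, pen down
LT 135: heading 180 -> 315
BK 19: (-10,-4) -> (-23.435,9.435) [heading=315, draw]
LT 233: heading 315 -> 188
RT 90: heading 188 -> 98
Final: pos=(-23.435,9.435), heading=98, 1 segment(s) drawn

Segment endpoints: x in {-23.435, -10}, y in {-4, 9.435}
xmin=-23.435, ymin=-4, xmax=-10, ymax=9.435

Answer: -23.435 -4 -10 9.435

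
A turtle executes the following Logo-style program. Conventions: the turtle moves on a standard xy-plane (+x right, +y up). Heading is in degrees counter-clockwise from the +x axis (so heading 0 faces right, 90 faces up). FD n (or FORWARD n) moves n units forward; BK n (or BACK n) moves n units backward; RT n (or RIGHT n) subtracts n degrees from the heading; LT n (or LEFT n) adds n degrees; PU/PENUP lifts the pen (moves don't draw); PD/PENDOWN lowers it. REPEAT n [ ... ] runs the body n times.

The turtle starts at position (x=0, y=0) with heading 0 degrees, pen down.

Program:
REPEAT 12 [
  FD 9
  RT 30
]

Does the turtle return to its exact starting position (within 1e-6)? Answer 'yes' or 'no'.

Executing turtle program step by step:
Start: pos=(0,0), heading=0, pen down
REPEAT 12 [
  -- iteration 1/12 --
  FD 9: (0,0) -> (9,0) [heading=0, draw]
  RT 30: heading 0 -> 330
  -- iteration 2/12 --
  FD 9: (9,0) -> (16.794,-4.5) [heading=330, draw]
  RT 30: heading 330 -> 300
  -- iteration 3/12 --
  FD 9: (16.794,-4.5) -> (21.294,-12.294) [heading=300, draw]
  RT 30: heading 300 -> 270
  -- iteration 4/12 --
  FD 9: (21.294,-12.294) -> (21.294,-21.294) [heading=270, draw]
  RT 30: heading 270 -> 240
  -- iteration 5/12 --
  FD 9: (21.294,-21.294) -> (16.794,-29.088) [heading=240, draw]
  RT 30: heading 240 -> 210
  -- iteration 6/12 --
  FD 9: (16.794,-29.088) -> (9,-33.588) [heading=210, draw]
  RT 30: heading 210 -> 180
  -- iteration 7/12 --
  FD 9: (9,-33.588) -> (0,-33.588) [heading=180, draw]
  RT 30: heading 180 -> 150
  -- iteration 8/12 --
  FD 9: (0,-33.588) -> (-7.794,-29.088) [heading=150, draw]
  RT 30: heading 150 -> 120
  -- iteration 9/12 --
  FD 9: (-7.794,-29.088) -> (-12.294,-21.294) [heading=120, draw]
  RT 30: heading 120 -> 90
  -- iteration 10/12 --
  FD 9: (-12.294,-21.294) -> (-12.294,-12.294) [heading=90, draw]
  RT 30: heading 90 -> 60
  -- iteration 11/12 --
  FD 9: (-12.294,-12.294) -> (-7.794,-4.5) [heading=60, draw]
  RT 30: heading 60 -> 30
  -- iteration 12/12 --
  FD 9: (-7.794,-4.5) -> (0,0) [heading=30, draw]
  RT 30: heading 30 -> 0
]
Final: pos=(0,0), heading=0, 12 segment(s) drawn

Start position: (0, 0)
Final position: (0, 0)
Distance = 0; < 1e-6 -> CLOSED

Answer: yes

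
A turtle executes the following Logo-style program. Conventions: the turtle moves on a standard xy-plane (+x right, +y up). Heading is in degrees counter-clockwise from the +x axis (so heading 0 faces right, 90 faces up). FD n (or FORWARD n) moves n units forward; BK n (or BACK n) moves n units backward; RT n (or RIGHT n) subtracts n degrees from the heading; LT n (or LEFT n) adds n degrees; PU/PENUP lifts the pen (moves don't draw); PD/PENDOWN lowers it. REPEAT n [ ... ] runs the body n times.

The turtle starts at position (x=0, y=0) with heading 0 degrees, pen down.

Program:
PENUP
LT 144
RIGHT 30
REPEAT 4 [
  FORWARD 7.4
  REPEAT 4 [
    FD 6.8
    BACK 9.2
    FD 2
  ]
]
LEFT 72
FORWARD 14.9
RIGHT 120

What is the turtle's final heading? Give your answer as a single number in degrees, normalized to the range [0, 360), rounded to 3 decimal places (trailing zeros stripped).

Answer: 66

Derivation:
Executing turtle program step by step:
Start: pos=(0,0), heading=0, pen down
PU: pen up
LT 144: heading 0 -> 144
RT 30: heading 144 -> 114
REPEAT 4 [
  -- iteration 1/4 --
  FD 7.4: (0,0) -> (-3.01,6.76) [heading=114, move]
  REPEAT 4 [
    -- iteration 1/4 --
    FD 6.8: (-3.01,6.76) -> (-5.776,12.972) [heading=114, move]
    BK 9.2: (-5.776,12.972) -> (-2.034,4.568) [heading=114, move]
    FD 2: (-2.034,4.568) -> (-2.847,6.395) [heading=114, move]
    -- iteration 2/4 --
    FD 6.8: (-2.847,6.395) -> (-5.613,12.607) [heading=114, move]
    BK 9.2: (-5.613,12.607) -> (-1.871,4.202) [heading=114, move]
    FD 2: (-1.871,4.202) -> (-2.684,6.029) [heading=114, move]
    -- iteration 3/4 --
    FD 6.8: (-2.684,6.029) -> (-5.45,12.242) [heading=114, move]
    BK 9.2: (-5.45,12.242) -> (-1.708,3.837) [heading=114, move]
    FD 2: (-1.708,3.837) -> (-2.522,5.664) [heading=114, move]
    -- iteration 4/4 --
    FD 6.8: (-2.522,5.664) -> (-5.288,11.876) [heading=114, move]
    BK 9.2: (-5.288,11.876) -> (-1.546,3.471) [heading=114, move]
    FD 2: (-1.546,3.471) -> (-2.359,5.299) [heading=114, move]
  ]
  -- iteration 2/4 --
  FD 7.4: (-2.359,5.299) -> (-5.369,12.059) [heading=114, move]
  REPEAT 4 [
    -- iteration 1/4 --
    FD 6.8: (-5.369,12.059) -> (-8.135,18.271) [heading=114, move]
    BK 9.2: (-8.135,18.271) -> (-4.393,9.866) [heading=114, move]
    FD 2: (-4.393,9.866) -> (-5.206,11.693) [heading=114, move]
    -- iteration 2/4 --
    FD 6.8: (-5.206,11.693) -> (-7.972,17.905) [heading=114, move]
    BK 9.2: (-7.972,17.905) -> (-4.23,9.501) [heading=114, move]
    FD 2: (-4.23,9.501) -> (-5.044,11.328) [heading=114, move]
    -- iteration 3/4 --
    FD 6.8: (-5.044,11.328) -> (-7.809,17.54) [heading=114, move]
    BK 9.2: (-7.809,17.54) -> (-4.067,9.135) [heading=114, move]
    FD 2: (-4.067,9.135) -> (-4.881,10.963) [heading=114, move]
    -- iteration 4/4 --
    FD 6.8: (-4.881,10.963) -> (-7.647,17.175) [heading=114, move]
    BK 9.2: (-7.647,17.175) -> (-3.905,8.77) [heading=114, move]
    FD 2: (-3.905,8.77) -> (-4.718,10.597) [heading=114, move]
  ]
  -- iteration 3/4 --
  FD 7.4: (-4.718,10.597) -> (-7.728,17.357) [heading=114, move]
  REPEAT 4 [
    -- iteration 1/4 --
    FD 6.8: (-7.728,17.357) -> (-10.494,23.569) [heading=114, move]
    BK 9.2: (-10.494,23.569) -> (-6.752,15.165) [heading=114, move]
    FD 2: (-6.752,15.165) -> (-7.565,16.992) [heading=114, move]
    -- iteration 2/4 --
    FD 6.8: (-7.565,16.992) -> (-10.331,23.204) [heading=114, move]
    BK 9.2: (-10.331,23.204) -> (-6.589,14.799) [heading=114, move]
    FD 2: (-6.589,14.799) -> (-7.403,16.627) [heading=114, move]
    -- iteration 3/4 --
    FD 6.8: (-7.403,16.627) -> (-10.168,22.839) [heading=114, move]
    BK 9.2: (-10.168,22.839) -> (-6.426,14.434) [heading=114, move]
    FD 2: (-6.426,14.434) -> (-7.24,16.261) [heading=114, move]
    -- iteration 4/4 --
    FD 6.8: (-7.24,16.261) -> (-10.006,22.473) [heading=114, move]
    BK 9.2: (-10.006,22.473) -> (-6.264,14.069) [heading=114, move]
    FD 2: (-6.264,14.069) -> (-7.077,15.896) [heading=114, move]
  ]
  -- iteration 4/4 --
  FD 7.4: (-7.077,15.896) -> (-10.087,22.656) [heading=114, move]
  REPEAT 4 [
    -- iteration 1/4 --
    FD 6.8: (-10.087,22.656) -> (-12.853,28.868) [heading=114, move]
    BK 9.2: (-12.853,28.868) -> (-9.111,20.463) [heading=114, move]
    FD 2: (-9.111,20.463) -> (-9.924,22.291) [heading=114, move]
    -- iteration 2/4 --
    FD 6.8: (-9.924,22.291) -> (-12.69,28.503) [heading=114, move]
    BK 9.2: (-12.69,28.503) -> (-8.948,20.098) [heading=114, move]
    FD 2: (-8.948,20.098) -> (-9.762,21.925) [heading=114, move]
    -- iteration 3/4 --
    FD 6.8: (-9.762,21.925) -> (-12.527,28.137) [heading=114, move]
    BK 9.2: (-12.527,28.137) -> (-8.786,19.733) [heading=114, move]
    FD 2: (-8.786,19.733) -> (-9.599,21.56) [heading=114, move]
    -- iteration 4/4 --
    FD 6.8: (-9.599,21.56) -> (-12.365,27.772) [heading=114, move]
    BK 9.2: (-12.365,27.772) -> (-8.623,19.367) [heading=114, move]
    FD 2: (-8.623,19.367) -> (-9.436,21.194) [heading=114, move]
  ]
]
LT 72: heading 114 -> 186
FD 14.9: (-9.436,21.194) -> (-24.255,19.637) [heading=186, move]
RT 120: heading 186 -> 66
Final: pos=(-24.255,19.637), heading=66, 0 segment(s) drawn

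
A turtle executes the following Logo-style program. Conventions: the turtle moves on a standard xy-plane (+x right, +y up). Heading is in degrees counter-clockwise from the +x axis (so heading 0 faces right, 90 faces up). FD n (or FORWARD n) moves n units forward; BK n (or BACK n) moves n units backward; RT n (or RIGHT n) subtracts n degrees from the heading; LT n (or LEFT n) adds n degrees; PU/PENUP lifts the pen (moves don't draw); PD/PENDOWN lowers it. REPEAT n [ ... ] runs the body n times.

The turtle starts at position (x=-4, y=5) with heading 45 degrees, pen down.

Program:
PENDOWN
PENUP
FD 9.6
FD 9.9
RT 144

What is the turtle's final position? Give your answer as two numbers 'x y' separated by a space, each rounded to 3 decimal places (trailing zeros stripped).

Executing turtle program step by step:
Start: pos=(-4,5), heading=45, pen down
PD: pen down
PU: pen up
FD 9.6: (-4,5) -> (2.788,11.788) [heading=45, move]
FD 9.9: (2.788,11.788) -> (9.789,18.789) [heading=45, move]
RT 144: heading 45 -> 261
Final: pos=(9.789,18.789), heading=261, 0 segment(s) drawn

Answer: 9.789 18.789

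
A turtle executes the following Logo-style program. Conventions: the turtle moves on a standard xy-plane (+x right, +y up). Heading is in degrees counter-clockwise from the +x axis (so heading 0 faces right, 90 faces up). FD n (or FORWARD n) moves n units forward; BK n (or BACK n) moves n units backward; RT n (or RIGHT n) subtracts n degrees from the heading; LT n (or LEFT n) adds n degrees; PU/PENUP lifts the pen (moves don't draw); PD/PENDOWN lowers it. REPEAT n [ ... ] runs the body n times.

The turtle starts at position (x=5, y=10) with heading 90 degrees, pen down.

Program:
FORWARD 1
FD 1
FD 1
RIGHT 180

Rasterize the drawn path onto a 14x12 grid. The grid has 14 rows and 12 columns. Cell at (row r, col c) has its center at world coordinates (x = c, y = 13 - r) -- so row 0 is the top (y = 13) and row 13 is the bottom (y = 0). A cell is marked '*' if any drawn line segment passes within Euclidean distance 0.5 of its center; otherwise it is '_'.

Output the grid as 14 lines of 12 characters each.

Segment 0: (5,10) -> (5,11)
Segment 1: (5,11) -> (5,12)
Segment 2: (5,12) -> (5,13)

Answer: _____*______
_____*______
_____*______
_____*______
____________
____________
____________
____________
____________
____________
____________
____________
____________
____________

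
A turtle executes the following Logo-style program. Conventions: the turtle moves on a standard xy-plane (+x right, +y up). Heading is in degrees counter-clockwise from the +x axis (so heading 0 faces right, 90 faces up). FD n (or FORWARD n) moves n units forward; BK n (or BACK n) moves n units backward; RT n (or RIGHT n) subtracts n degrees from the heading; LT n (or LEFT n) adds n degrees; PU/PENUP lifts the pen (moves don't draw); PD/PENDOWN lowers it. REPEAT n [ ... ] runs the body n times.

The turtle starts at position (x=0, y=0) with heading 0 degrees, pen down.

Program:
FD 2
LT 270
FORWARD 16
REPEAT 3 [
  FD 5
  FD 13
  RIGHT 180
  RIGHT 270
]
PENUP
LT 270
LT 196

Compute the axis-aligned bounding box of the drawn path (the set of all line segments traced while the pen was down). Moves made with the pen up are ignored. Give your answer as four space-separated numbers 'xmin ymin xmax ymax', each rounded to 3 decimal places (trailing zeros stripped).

Executing turtle program step by step:
Start: pos=(0,0), heading=0, pen down
FD 2: (0,0) -> (2,0) [heading=0, draw]
LT 270: heading 0 -> 270
FD 16: (2,0) -> (2,-16) [heading=270, draw]
REPEAT 3 [
  -- iteration 1/3 --
  FD 5: (2,-16) -> (2,-21) [heading=270, draw]
  FD 13: (2,-21) -> (2,-34) [heading=270, draw]
  RT 180: heading 270 -> 90
  RT 270: heading 90 -> 180
  -- iteration 2/3 --
  FD 5: (2,-34) -> (-3,-34) [heading=180, draw]
  FD 13: (-3,-34) -> (-16,-34) [heading=180, draw]
  RT 180: heading 180 -> 0
  RT 270: heading 0 -> 90
  -- iteration 3/3 --
  FD 5: (-16,-34) -> (-16,-29) [heading=90, draw]
  FD 13: (-16,-29) -> (-16,-16) [heading=90, draw]
  RT 180: heading 90 -> 270
  RT 270: heading 270 -> 0
]
PU: pen up
LT 270: heading 0 -> 270
LT 196: heading 270 -> 106
Final: pos=(-16,-16), heading=106, 8 segment(s) drawn

Segment endpoints: x in {-16, -16, -16, -3, 0, 2, 2, 2, 2}, y in {-34, -29, -21, -16, 0}
xmin=-16, ymin=-34, xmax=2, ymax=0

Answer: -16 -34 2 0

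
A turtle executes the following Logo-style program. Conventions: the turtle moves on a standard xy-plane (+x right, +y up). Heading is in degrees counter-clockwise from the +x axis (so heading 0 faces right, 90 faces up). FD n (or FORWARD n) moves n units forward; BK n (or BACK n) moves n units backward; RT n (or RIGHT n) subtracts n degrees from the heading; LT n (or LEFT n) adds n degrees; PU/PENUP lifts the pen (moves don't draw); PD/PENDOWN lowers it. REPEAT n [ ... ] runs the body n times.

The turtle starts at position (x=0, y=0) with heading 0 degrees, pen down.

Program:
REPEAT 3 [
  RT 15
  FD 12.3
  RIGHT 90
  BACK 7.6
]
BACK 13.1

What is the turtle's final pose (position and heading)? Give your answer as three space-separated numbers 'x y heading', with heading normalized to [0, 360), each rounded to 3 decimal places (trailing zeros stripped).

Executing turtle program step by step:
Start: pos=(0,0), heading=0, pen down
REPEAT 3 [
  -- iteration 1/3 --
  RT 15: heading 0 -> 345
  FD 12.3: (0,0) -> (11.881,-3.183) [heading=345, draw]
  RT 90: heading 345 -> 255
  BK 7.6: (11.881,-3.183) -> (13.848,4.158) [heading=255, draw]
  -- iteration 2/3 --
  RT 15: heading 255 -> 240
  FD 12.3: (13.848,4.158) -> (7.698,-6.495) [heading=240, draw]
  RT 90: heading 240 -> 150
  BK 7.6: (7.698,-6.495) -> (14.28,-10.295) [heading=150, draw]
  -- iteration 3/3 --
  RT 15: heading 150 -> 135
  FD 12.3: (14.28,-10.295) -> (5.582,-1.597) [heading=135, draw]
  RT 90: heading 135 -> 45
  BK 7.6: (5.582,-1.597) -> (0.208,-6.971) [heading=45, draw]
]
BK 13.1: (0.208,-6.971) -> (-9.055,-16.234) [heading=45, draw]
Final: pos=(-9.055,-16.234), heading=45, 7 segment(s) drawn

Answer: -9.055 -16.234 45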